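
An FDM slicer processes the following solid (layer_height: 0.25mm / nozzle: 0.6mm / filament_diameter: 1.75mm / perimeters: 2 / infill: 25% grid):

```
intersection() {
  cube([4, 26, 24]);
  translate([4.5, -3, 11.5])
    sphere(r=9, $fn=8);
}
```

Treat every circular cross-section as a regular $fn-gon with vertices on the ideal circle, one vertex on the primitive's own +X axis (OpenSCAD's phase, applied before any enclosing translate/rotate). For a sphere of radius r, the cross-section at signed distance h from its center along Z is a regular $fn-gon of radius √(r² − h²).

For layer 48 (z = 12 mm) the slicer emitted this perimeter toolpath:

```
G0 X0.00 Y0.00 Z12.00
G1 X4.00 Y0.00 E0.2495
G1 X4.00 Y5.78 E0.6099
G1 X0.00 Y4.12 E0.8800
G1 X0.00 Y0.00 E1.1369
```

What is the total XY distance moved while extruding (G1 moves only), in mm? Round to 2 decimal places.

Sum the Euclidean lengths of each G1 segment: total = 18.23 mm.

18.23 mm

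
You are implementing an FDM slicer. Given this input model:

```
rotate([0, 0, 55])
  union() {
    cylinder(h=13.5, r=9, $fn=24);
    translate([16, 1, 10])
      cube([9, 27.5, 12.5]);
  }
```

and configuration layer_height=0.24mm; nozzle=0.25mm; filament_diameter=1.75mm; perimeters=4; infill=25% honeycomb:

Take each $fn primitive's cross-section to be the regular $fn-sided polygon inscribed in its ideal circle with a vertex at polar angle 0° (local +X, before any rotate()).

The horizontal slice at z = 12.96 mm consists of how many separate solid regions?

2

At z = 12.96 mm: the cylinder: section is a regular 24-gon, circumradius r=9; the 9×27.5 cube at (16, 1) contributes its full rectangle; Merging all regions: the 2 present regions are separate (no shared area or edge), so areas and boundary lengths simply add and each stays a separate island — 2 connected regions; (whole slice rotated 55° about Z — lengths, areas and connectivity unchanged). The result has 2 disconnected regions.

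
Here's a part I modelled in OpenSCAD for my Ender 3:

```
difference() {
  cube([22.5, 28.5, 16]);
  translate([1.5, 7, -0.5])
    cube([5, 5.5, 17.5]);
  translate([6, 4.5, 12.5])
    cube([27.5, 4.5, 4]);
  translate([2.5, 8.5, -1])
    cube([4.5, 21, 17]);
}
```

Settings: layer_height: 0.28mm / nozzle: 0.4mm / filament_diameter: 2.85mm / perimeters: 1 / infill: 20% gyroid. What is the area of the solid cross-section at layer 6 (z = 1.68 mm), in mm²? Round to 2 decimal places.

539.75 mm²

At z = 1.68 mm: the 22.5×28.5 cube contributes its full rectangle (area 641.25 mm²); the 5×5.5 cube at (1.5, 7) contributes its full rectangle (area 27.50 mm²); the cube at (6, 4.5) is not intersected at this z (z outside [12.5, 16.5]); the cube at (2.5, 8.5) (footprint 4.5×21) is included at this height (area 94.50 mm²); After the difference (first − rest): starting from the 22.5×28.5 cube (641.25 mm²), the 5×5.5 cube at (1.5, 7) lies wholly inside it (removes its full 27.50 mm² and its 21.00 mm outline becomes a hole wall); the 4.5×21 cube at (2.5, 8.5) partially overlaps it — only the 74.00 mm² overlap (of its 94.50 mm²) is removed, clipping the outline — area = 539.75 mm². Overall, the cross-section is a single solid region. Net area = 539.75 mm².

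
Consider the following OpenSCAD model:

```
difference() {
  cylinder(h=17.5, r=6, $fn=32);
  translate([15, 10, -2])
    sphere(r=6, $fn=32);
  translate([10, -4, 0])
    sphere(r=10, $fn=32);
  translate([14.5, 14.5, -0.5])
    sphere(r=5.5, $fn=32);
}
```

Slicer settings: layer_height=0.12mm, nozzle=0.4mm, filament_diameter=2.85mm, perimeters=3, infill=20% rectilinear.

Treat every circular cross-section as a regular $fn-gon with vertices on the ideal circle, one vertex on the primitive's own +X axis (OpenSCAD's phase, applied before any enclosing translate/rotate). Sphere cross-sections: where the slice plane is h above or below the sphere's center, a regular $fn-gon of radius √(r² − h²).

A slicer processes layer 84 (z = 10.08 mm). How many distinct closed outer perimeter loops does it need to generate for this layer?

At z = 10.08 mm: the cylinder: section is a regular 32-gon, circumradius r=6; the sphere at (15, 10) does not reach this height (|z−center|=12.080 > r=6); the sphere at (10, -4) is absent (|z−center|=10.080 > r=10); the sphere at (14.5, 14.5) does not reach this height (|z−center|=10.580 > r=5.5); Subtracting the remaining from the first: none of the subtracted shapes is present at this height, so the r=6 cylinder is unchanged — 1 connected region. The result has 1 disconnected region.

1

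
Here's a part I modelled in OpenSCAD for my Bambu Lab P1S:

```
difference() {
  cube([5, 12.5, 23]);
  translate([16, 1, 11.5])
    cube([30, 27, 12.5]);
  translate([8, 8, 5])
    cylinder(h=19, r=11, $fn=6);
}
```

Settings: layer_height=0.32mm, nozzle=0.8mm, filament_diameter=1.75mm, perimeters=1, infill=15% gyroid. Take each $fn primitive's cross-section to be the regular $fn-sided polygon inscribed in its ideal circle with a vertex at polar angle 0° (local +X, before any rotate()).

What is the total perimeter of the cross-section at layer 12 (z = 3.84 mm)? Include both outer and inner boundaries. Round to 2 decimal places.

At z = 3.84 mm: the cube is present — its section is the full 5×12.5 rectangle (perimeter 35.00 mm); the cube at (16, 1) does not reach this height (z outside [11.5, 24]); the cylinder at (8, 8) is absent (z outside [5, 24]); Subtracting the remaining from the first: none of the subtracted shapes is present at this height, so the 5×12.5 cube is unchanged — boundary = 35.00 mm. Overall, the cross-section is a single solid region. Total boundary length (outer) = 35.00 mm.

35.00 mm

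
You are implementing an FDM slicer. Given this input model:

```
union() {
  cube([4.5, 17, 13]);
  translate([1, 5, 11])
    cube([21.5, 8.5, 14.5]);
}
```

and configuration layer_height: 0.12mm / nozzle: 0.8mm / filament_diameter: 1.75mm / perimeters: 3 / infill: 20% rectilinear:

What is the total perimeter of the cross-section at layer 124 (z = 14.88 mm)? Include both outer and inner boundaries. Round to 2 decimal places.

60.00 mm

At z = 14.88 mm: the cube does not reach this height (z outside [0, 13]); the cube at (1, 5) (footprint 21.5×8.5) is included at this height (perimeter 60.00 mm); Merging all regions: only the 21.5×8.5 cube at (1, 5) is present, so the union is just that shape — boundary = 60.00 mm. Overall, the cross-section is a single solid region. Total boundary length (outer) = 60.00 mm.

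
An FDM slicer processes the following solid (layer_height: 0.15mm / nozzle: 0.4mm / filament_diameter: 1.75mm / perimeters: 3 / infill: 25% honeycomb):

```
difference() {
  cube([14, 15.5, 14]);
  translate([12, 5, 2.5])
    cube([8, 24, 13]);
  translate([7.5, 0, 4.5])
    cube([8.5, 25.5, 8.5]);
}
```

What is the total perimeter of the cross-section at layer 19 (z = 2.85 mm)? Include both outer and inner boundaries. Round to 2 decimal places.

59.00 mm

At z = 2.85 mm: the cube is present — its section is the full 14×15.5 rectangle (perimeter 59.00 mm); the cube at (12, 5) is present — its section is the full 8×24 rectangle (perimeter 64.00 mm); the cube at (7.5, 0) is absent (z outside [4.5, 13]); Subtracting the remaining from the first: starting from the 14×15.5 cube, the 8×24 cube at (12, 5) partially overlaps it — only the 21.00 mm² overlap (of its 192.00 mm²) is removed, clipping the outline — boundary = 59.00 mm. Overall, the cross-section is a single solid region. Total boundary length (outer) = 59.00 mm.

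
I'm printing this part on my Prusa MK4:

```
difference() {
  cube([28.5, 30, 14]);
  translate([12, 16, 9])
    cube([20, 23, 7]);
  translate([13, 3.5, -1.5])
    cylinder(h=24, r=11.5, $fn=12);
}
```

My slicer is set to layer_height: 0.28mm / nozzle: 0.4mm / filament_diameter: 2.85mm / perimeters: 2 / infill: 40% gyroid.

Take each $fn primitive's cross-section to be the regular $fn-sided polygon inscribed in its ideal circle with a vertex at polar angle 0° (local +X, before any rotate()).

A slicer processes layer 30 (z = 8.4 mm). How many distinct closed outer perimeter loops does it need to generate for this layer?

1

At z = 8.4 mm: the 28.5×30 cube contributes its full rectangle; the cube at (12, 16) does not reach this height (z outside [9, 16]); the cylinder at (13, 3.5): section is a regular 12-gon, circumradius r=11.5; Subtracting the remaining from the first: starting from the 28.5×30 cube, the r=11.5 cylinder at (13, 3.5) partially overlaps it — only the 275.59 mm² overlap (of its 396.75 mm²) is removed, clipping the outline — 1 connected region. The result has 1 disconnected region.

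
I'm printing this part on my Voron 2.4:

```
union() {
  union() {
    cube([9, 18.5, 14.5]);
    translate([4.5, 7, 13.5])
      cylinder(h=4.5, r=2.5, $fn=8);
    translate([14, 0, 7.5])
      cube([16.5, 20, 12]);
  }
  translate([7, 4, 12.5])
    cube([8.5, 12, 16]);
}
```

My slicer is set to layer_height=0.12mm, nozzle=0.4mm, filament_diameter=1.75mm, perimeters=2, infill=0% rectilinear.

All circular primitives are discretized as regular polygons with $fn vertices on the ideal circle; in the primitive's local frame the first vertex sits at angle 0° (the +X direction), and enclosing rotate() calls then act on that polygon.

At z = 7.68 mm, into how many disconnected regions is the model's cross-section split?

At z = 7.68 mm: the cube is present — its section is the full 9×18.5 rectangle; the cylinder at (4.5, 7) is absent (z outside [13.5, 18]); the 16.5×20 cube at (14, 0) contributes its full rectangle; Combining (union): the 2 present regions are separate (no shared area or edge), so areas and boundary lengths simply add and each stays a separate island — 2 connected regions; the cube at (7, 4) is absent (z outside [12.5, 28.5]); Taking the union: only the result so far is present, so the union is just that shape — 2 connected regions. The result has 2 disconnected regions.

2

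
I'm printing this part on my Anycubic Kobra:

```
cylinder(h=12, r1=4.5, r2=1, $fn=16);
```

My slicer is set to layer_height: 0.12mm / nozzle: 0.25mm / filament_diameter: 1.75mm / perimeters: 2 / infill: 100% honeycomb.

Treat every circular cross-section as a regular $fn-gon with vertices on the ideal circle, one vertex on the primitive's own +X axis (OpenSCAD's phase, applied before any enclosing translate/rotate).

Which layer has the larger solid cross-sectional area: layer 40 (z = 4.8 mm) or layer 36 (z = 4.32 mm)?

Layer 40 (z = 4.8): the cone contributes a regular 16-gon of circumradius 3.100 (interpolated between r1=4.5 and r2=1 at t=0.400) (area = (16/2)·3.100²·sin(360°/16) = 29.42 mm²). So its area = 29.42 mm². Layer 36 (z = 4.32): the cone: at t=0.360 of its height the radius interpolates to r₁+(r₂−r₁)t = 3.240, giving a regular 16-gon of that circumradius (area = (16/2)·3.240²·sin(360°/16) = 32.14 mm²). So its area = 32.14 mm². Layer 36 is larger (32.14 vs 29.42 mm²).

layer 36 (z = 4.32 mm)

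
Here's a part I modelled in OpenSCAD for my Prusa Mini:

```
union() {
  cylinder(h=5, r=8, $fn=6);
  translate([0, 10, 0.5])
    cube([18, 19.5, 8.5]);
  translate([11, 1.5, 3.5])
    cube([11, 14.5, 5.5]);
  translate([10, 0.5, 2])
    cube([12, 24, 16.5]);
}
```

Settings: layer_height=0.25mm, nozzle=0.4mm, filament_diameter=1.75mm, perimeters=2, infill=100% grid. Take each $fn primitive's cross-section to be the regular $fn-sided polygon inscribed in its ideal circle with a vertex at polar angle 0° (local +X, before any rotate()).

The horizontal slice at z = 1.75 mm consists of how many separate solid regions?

2

At z = 1.75 mm: the r=8 cylinder gives a regular 6-gon of circumradius 8 (constant along its height); the 18×19.5 cube at (0, 10) contributes its full rectangle; the cube at (11, 1.5) is absent (z outside [3.5, 9]); the cube at (10, 0.5) does not reach this height (z outside [2, 18.5]); Taking the union: the 2 present regions are separate (no shared area or edge), so areas and boundary lengths simply add and each stays a separate island — 2 connected regions. The result has 2 disconnected regions.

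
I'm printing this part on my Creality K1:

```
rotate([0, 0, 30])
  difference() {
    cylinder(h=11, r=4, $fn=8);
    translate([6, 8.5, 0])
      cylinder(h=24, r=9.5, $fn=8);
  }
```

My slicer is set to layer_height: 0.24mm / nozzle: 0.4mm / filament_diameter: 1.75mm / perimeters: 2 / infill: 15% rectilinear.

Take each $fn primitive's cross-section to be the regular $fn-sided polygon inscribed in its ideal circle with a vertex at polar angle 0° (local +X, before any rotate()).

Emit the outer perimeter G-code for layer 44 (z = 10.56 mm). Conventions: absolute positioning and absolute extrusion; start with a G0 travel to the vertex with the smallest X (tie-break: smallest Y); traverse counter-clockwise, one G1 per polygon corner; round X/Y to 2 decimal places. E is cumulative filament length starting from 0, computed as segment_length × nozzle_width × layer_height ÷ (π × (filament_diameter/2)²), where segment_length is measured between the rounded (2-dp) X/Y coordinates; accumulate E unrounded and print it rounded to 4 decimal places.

G0 X-3.86 Y1.04 Z10.56
G1 X-3.46 Y-2.00 E0.1224
G1 X-1.04 Y-3.86 E0.2442
G1 X2.00 Y-3.46 E0.3666
G1 X3.86 Y-1.04 E0.4884
G1 X3.48 Y1.84 E0.6043
G1 X-1.51 Y1.18 E0.8052
G1 X-2.92 Y2.26 E0.8761
G1 X-3.86 Y1.04 E0.9376

At z = 10.56 mm: the cylinder: section is a regular 8-gon, circumradius r=4; the cylinder at (6, 8.5): section is a regular 8-gon, circumradius r=9.5; Taking the first minus the rest: starting from the r=4 cylinder, the r=9.5 cylinder at (6, 8.5) partially overlaps it — only the 10.92 mm² overlap (of its 255.27 mm²) is removed, clipping the outline — 1 connected region; (whole slice rotated 30° about Z — lengths, areas and connectivity unchanged). The outline is a single polygon with 8 vertices. Extrusion per mm of travel: 0.4 × 0.24 / (π × 0.875²) = 0.039912. Accumulating E over each segment gives final E = 0.9376.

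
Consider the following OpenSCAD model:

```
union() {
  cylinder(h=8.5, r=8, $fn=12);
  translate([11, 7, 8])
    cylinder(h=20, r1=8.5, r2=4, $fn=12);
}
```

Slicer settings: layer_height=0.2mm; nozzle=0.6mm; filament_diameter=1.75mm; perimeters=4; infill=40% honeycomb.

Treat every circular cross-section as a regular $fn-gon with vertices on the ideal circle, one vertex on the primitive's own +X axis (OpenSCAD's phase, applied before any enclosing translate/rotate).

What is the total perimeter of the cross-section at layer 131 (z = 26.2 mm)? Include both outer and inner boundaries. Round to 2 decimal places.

At z = 26.2 mm: the cylinder is not intersected at this z (z outside [0, 8.5]); the cone at (11, 7) contributes a regular 12-gon of circumradius 4.405 (interpolated between r1=8.5 and r2=4 at t=0.910) (perimeter = 2·12·4.405·sin(180°/12) = 27.36 mm); Merging all regions: only the cone at (11, 7) is present, so the union is just that shape — boundary = 27.36 mm. Overall, the cross-section is a single solid region. Total boundary length (outer) = 27.36 mm.

27.36 mm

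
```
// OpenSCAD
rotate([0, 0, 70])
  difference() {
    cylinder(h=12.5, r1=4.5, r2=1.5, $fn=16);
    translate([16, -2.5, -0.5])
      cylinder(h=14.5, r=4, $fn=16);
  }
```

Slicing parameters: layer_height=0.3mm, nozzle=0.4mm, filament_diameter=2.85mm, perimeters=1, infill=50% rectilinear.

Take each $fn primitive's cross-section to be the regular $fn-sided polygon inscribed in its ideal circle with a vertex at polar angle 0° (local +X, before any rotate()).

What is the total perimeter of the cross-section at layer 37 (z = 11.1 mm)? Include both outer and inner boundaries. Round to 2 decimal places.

At z = 11.1 mm: the cone: at t=0.888 of its height the radius interpolates to r₁+(r₂−r₁)t = 1.836, giving a regular 16-gon of that circumradius (perimeter = 2·16·1.836·sin(180°/16) = 11.46 mm); the r=4 cylinder at (16, -2.5) contributes a regular 16-gon of circumradius 4 (perimeter = 2·16·4.000·sin(180°/16) = 24.97 mm); Subtracting the remaining from the first: starting from the cone, the r=4 cylinder at (16, -2.5) misses the remaining region (no effect) — boundary = 11.46 mm; (rotated 70° about Z; rotation is an isometry so areas/perimeters/island counts are preserved). Overall, the cross-section is a single solid region. Total boundary length (outer) = 11.46 mm.

11.46 mm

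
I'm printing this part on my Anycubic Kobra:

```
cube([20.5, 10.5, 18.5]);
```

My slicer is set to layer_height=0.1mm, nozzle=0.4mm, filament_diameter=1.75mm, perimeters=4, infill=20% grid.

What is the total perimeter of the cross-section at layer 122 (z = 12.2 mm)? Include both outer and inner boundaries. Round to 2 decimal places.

62.00 mm

At z = 12.2 mm: the cube (footprint 20.5×10.5) is included at this height (perimeter 62.00 mm). Overall, the cross-section is a single solid region. Total boundary length (outer) = 62.00 mm.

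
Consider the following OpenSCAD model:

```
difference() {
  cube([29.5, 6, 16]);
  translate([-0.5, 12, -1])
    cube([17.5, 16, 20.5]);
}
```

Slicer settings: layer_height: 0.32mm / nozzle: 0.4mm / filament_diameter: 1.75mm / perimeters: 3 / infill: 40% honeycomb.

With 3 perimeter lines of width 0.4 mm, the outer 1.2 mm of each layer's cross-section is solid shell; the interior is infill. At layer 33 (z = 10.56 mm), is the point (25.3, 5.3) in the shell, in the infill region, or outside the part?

At z = 10.56 mm: the 29.5×6 cube contributes its full rectangle; the cube at (-0.5, 12) (footprint 17.5×16) is included at this height; Taking the first minus the rest: starting from the 29.5×6 cube, the 17.5×16 cube at (-0.5, 12) misses the remaining region (no effect) — 1 connected region. Overall, the cross-section is a single solid region. The nearest boundary edge runs (0.00, 6.00)→(29.50, 6.00); distance from the point to it = 0.70 mm. The point is inside the cross-section, 0.70 mm from the nearest boundary — within the 1.2 mm shell band (3 × 0.4).

shell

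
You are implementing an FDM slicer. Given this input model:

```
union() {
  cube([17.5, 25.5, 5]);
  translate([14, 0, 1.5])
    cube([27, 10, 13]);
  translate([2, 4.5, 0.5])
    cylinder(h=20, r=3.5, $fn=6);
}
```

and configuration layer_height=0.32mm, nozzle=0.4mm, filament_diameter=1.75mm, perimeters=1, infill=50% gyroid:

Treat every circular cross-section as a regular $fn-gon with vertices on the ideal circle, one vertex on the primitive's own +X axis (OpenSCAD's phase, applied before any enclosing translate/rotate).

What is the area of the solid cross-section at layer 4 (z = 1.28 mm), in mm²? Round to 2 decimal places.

At z = 1.28 mm: the cube is present — its section is the full 17.5×25.5 rectangle (area 446.25 mm²); the cube at (14, 0) is absent (z outside [1.5, 14.5]); the r=3.5 cylinder at (2, 4.5) contributes a regular 6-gon of circumradius 3.5 (area = (6/2)·3.500²·sin(360°/6) = 31.83 mm²); Merging all regions: the regions partially overlap — summed areas 478.08 mm² minus the doubly-counted overlap 27.93 mm² gives 450.15 mm² — area = 450.15 mm². Overall, the cross-section is a single solid region. Net area = 450.15 mm².

450.15 mm²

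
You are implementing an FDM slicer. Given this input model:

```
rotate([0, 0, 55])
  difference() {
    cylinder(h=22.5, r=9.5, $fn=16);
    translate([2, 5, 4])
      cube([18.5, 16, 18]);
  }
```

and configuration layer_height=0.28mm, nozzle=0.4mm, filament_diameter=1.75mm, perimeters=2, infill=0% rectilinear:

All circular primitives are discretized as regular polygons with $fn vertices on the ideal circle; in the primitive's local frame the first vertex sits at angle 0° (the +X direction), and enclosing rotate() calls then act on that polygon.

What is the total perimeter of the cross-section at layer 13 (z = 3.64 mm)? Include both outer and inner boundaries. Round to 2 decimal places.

59.31 mm

At z = 3.64 mm: the r=9.5 cylinder gives a regular 16-gon of circumradius 9.5 (constant along its height) (perimeter = 2·16·9.500·sin(180°/16) = 59.31 mm); the cube at (2, 5) is absent (z outside [4, 22]); Taking the first minus the rest: none of the subtracted shapes is present at this height, so the r=9.5 cylinder is unchanged — boundary = 59.31 mm; (whole slice rotated 55° about Z — lengths, areas and connectivity unchanged). Overall, the cross-section is a single solid region. Total boundary length (outer) = 59.31 mm.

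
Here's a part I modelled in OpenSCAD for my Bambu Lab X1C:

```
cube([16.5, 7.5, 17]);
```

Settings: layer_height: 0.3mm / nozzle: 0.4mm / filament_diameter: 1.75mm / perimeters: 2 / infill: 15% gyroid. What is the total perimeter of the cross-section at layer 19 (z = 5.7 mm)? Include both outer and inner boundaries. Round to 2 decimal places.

48.00 mm

At z = 5.7 mm: the cube (footprint 16.5×7.5) is included at this height (perimeter 48.00 mm). Overall, the cross-section is a single solid region. Total boundary length (outer) = 48.00 mm.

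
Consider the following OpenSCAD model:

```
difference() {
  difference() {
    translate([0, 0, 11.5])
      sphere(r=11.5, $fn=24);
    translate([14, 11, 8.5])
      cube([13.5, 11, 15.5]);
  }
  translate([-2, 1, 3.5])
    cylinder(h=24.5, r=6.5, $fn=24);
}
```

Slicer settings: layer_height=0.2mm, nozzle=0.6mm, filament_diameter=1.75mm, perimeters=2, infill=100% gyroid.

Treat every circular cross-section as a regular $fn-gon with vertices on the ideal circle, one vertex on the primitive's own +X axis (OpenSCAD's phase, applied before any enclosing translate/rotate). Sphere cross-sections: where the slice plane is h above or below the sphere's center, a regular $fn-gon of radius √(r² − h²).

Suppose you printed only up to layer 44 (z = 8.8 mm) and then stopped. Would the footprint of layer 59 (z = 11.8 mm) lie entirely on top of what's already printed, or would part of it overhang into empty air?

part overhangs

Compare the two slices. At z = 8.8: the r=11.5 sphere slices to a regular 24-gon of circumradius 11.179 (√(r²−h²) with h=2.7 from center) (area = (24/2)·11.179²·sin(360°/24) = 388.10 mm²); the cube at (14, 11) (footprint 13.5×11) is included at this height (area 148.50 mm²); Taking the first minus the rest: starting from the r=11.5 sphere (388.10 mm²), the 13.5×11 cube at (14, 11) misses the remaining region (no effect) — area = 388.10 mm²; the r=6.5 cylinder at (-2, 1) gives a regular 24-gon of circumradius 6.5 (constant along its height) (area = (24/2)·6.500²·sin(360°/24) = 131.22 mm²); Subtracting the remaining from the first: starting from the result so far (388.10 mm²), the r=6.5 cylinder at (-2, 1) lies wholly inside it (removes its full 131.22 mm² and its 40.72 mm outline becomes a hole wall) — area = 256.88 mm². At z = 11.8: the r=11.5 sphere contributes a regular 24-gon of circumradius √(11.5²−0.3²) = 11.496 (area = (24/2)·11.496²·sin(360°/24) = 410.47 mm²); the cube at (14, 11) (footprint 13.5×11) is included at this height (area 148.50 mm²); Subtracting the remaining from the first: starting from the r=11.5 sphere (410.47 mm²), the 13.5×11 cube at (14, 11) misses the remaining region (no effect) — area = 410.47 mm²; the cylinder at (-2, 1): section is a regular 24-gon, circumradius r=6.5 (area = (24/2)·6.500²·sin(360°/24) = 131.22 mm²); Subtracting the remaining from the first: starting from the result so far (410.47 mm²), the r=6.5 cylinder at (-2, 1) lies wholly inside it (removes its full 131.22 mm² and its 40.72 mm outline becomes a hole wall) — area = 279.25 mm². Checking containment: at z = 11.8 the cross-section extends beyond the z = 8.8 cross-section by about 22.36 mm².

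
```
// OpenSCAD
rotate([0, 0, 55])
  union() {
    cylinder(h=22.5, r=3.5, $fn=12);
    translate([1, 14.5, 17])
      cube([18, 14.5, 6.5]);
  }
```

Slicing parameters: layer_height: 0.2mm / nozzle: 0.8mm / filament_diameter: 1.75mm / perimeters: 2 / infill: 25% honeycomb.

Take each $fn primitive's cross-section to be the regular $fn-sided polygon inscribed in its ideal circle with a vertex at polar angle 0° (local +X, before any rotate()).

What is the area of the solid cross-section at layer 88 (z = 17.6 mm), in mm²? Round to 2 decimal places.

At z = 17.6 mm: the r=3.5 cylinder gives a regular 12-gon of circumradius 3.5 (constant along its height) (area = (12/2)·3.500²·sin(360°/12) = 36.75 mm²); the cube at (1, 14.5) is present — its section is the full 18×14.5 rectangle (area 261.00 mm²); Combining (union): the 2 present regions are separate (no shared area or edge), so areas and boundary lengths simply add and each stays a separate island — area = 297.75 mm²; (whole slice rotated 55° about Z — lengths, areas and connectivity unchanged). Overall, the cross-section has 2 separate islands. Net area = 297.75 mm².

297.75 mm²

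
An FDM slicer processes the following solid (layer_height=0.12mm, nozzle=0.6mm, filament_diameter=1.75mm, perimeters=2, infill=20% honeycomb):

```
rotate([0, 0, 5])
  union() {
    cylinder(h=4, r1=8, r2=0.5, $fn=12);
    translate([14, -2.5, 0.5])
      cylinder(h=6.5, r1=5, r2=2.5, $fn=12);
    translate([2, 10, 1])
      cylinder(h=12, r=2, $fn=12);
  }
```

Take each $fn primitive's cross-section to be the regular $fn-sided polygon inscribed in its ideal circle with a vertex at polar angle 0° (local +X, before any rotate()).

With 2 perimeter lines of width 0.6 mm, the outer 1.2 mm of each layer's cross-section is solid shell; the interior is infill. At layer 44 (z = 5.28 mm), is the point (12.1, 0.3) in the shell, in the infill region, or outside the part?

shell

At z = 5.28 mm: the cone is absent (z outside [0, 4]); the cone at (14, -2.5) contributes a regular 12-gon of circumradius 3.162 (interpolated between r1=5 and r2=2.5 at t=0.735); the r=2 cylinder at (2, 10) contributes a regular 12-gon of circumradius 2; Combining (union): the 2 present regions are separate (no shared area or edge), so areas and boundary lengths simply add and each stays a separate island — 2 connected regions; (rotated 5° about Z; rotation is an isometry so areas/perimeters/island counts are preserved). Overall, the cross-section has 2 separate islands. Undo the 5° rotation: the query point maps to (12.080, -0.756) in the un-rotated model frame. The nearest boundary edge runs (11.26, -0.92)→(12.42, 0.24); distance from the point to it = 0.46 mm. (Shell/infill is judged within the island containing the point — the largest one.) The point is inside the cross-section, 0.46 mm from the nearest boundary — within the 1.2 mm shell band (2 × 0.6).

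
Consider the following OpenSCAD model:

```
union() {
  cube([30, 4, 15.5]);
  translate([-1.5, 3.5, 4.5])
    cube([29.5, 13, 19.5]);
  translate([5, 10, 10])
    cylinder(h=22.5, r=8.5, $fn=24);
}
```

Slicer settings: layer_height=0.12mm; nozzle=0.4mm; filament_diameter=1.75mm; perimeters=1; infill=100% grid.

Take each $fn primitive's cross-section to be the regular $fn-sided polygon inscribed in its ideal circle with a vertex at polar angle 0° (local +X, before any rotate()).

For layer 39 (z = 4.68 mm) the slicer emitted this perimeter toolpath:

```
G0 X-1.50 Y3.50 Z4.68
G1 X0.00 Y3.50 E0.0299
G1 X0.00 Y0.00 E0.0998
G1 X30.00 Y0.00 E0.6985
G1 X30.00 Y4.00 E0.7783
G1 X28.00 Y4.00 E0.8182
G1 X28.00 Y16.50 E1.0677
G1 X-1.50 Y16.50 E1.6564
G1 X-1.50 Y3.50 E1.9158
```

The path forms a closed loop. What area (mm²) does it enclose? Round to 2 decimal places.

489.50 mm²

Apply the shoelace formula to the sequence of (X, Y) vertices; enclosed area = 489.50 mm².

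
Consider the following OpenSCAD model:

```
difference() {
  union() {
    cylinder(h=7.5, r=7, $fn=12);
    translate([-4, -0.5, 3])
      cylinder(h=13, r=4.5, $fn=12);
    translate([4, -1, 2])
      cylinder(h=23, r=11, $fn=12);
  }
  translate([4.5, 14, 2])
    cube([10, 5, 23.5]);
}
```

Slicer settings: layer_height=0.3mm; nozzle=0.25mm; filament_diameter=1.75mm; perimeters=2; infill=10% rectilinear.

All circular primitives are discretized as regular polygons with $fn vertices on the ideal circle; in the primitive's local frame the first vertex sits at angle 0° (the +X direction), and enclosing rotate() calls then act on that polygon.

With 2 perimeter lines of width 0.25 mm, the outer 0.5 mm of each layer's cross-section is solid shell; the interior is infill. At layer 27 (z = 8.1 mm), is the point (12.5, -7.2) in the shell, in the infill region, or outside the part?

shell

At z = 8.1 mm: the cylinder is not intersected at this z (z outside [0, 7.5]); the r=4.5 cylinder at (-4, -0.5) contributes a regular 12-gon of circumradius 4.5; the r=11 cylinder at (4, -1) contributes a regular 12-gon of circumradius 11; Combining (union): the regions partially overlap (shared area 50.95 mm²), so overlapping operands fuse into one piece — 1 connected region; the cube at (4.5, 14) is present — its section is the full 10×5 rectangle; Taking the first minus the rest: starting from that combined region, the 10×5 cube at (4.5, 14) misses the remaining region (no effect) — 1 connected region. Overall, the cross-section is a single solid region. The nearest boundary edge runs (13.53, -6.50)→(9.50, -10.53); distance from the point to it = 0.23 mm. The point is inside the cross-section, 0.23 mm from the nearest boundary — within the 0.5 mm shell band (2 × 0.25).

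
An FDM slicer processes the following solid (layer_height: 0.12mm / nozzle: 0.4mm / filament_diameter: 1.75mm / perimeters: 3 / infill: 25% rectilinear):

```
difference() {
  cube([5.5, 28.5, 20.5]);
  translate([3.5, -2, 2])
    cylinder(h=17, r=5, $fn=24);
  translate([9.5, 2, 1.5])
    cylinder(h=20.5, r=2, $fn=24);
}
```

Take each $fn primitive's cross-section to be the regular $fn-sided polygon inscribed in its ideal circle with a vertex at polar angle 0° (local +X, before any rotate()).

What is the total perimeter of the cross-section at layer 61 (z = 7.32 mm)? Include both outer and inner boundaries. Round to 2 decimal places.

64.34 mm

At z = 7.32 mm: the cube is present — its section is the full 5.5×28.5 rectangle (perimeter 68.00 mm); the r=5 cylinder at (3.5, -2) gives a regular 24-gon of circumradius 5 (constant along its height) (perimeter = 2·24·5.000·sin(180°/24) = 31.33 mm); the cylinder at (9.5, 2): section is a regular 24-gon, circumradius r=2 (perimeter = 2·24·2.000·sin(180°/24) = 12.53 mm); After the difference (first − rest): starting from the 5.5×28.5 cube, the r=5 cylinder at (3.5, -2) partially overlaps it — only the 14.50 mm² overlap (of its 77.65 mm²) is removed, clipping the outline; the r=2 cylinder at (9.5, 2) misses the remaining region (no effect) — boundary = 64.34 mm. Overall, the cross-section is a single solid region. Total boundary length (outer) = 64.34 mm.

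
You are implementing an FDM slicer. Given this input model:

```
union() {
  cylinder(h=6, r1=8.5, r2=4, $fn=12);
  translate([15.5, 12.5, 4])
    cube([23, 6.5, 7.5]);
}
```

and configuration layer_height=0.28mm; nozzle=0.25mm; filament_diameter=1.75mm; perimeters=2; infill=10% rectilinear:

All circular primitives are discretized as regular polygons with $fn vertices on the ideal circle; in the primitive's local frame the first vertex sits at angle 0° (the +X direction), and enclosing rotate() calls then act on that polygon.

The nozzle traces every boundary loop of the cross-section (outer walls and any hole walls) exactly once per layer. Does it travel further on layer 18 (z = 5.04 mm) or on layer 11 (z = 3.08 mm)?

Layer 18 (z = 5.04): the cone: at t=0.840 of its height the radius interpolates to r₁+(r₂−r₁)t = 4.720, giving a regular 12-gon of that circumradius (perimeter = 2·12·4.720·sin(180°/12) = 29.32 mm); the cube at (15.5, 12.5) (footprint 23×6.5) is included at this height (perimeter 59.00 mm); Taking the union: the 2 present regions are separate (no shared area or edge), so areas and boundary lengths simply add and each stays a separate island — boundary = 88.32 mm. So its perimeter = 88.32 mm. Layer 11 (z = 3.08): the cone contributes a regular 12-gon of circumradius 6.190 (interpolated between r1=8.5 and r2=4 at t=0.513) (perimeter = 2·12·6.190·sin(180°/12) = 38.45 mm); the cube at (15.5, 12.5) does not reach this height (z outside [4, 11.5]); Taking the union: only the cone is present, so the union is just that shape — boundary = 38.45 mm. So its perimeter = 38.45 mm. Layer 18 is larger (88.32 vs 38.45 mm).

layer 18 (z = 5.04 mm)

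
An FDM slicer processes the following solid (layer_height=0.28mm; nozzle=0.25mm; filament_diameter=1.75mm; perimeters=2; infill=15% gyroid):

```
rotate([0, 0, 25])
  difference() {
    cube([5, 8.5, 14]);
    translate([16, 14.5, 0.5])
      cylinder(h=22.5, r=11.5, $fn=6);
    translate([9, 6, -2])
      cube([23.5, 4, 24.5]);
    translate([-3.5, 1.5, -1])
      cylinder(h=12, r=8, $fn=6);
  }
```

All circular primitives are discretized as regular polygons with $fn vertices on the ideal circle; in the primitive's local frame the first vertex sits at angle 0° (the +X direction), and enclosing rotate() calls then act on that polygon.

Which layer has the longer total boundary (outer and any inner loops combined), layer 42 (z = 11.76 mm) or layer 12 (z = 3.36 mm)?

layer 42 (z = 11.76 mm)

Layer 42 (z = 11.76): the cube (footprint 5×8.5) is included at this height (perimeter 27.00 mm); the cylinder at (16, 14.5): section is a regular 6-gon, circumradius r=11.5 (perimeter = 2·6·11.500·sin(180°/6) = 69.00 mm); the cube at (9, 6) (footprint 23.5×4) is included at this height (perimeter 55.00 mm); the cylinder at (-3.5, 1.5) does not reach this height (z outside [-1, 11]); Subtracting the remaining from the first: starting from the 5×8.5 cube, the r=11.5 cylinder at (16, 14.5) misses the remaining region (no effect); the 23.5×4 cube at (9, 6) misses the remaining region (no effect) — boundary = 27.00 mm; (whole slice rotated 25° about Z — lengths, areas and connectivity unchanged). So its perimeter = 27.00 mm. Layer 12 (z = 3.36): the cube is present — its section is the full 5×8.5 rectangle (perimeter 27.00 mm); the r=11.5 cylinder at (16, 14.5) gives a regular 6-gon of circumradius 11.5 (constant along its height) (perimeter = 2·6·11.500·sin(180°/6) = 69.00 mm); the cube at (9, 6) (footprint 23.5×4) is included at this height (perimeter 55.00 mm); the r=8 cylinder at (-3.5, 1.5) contributes a regular 6-gon of circumradius 8 (perimeter = 2·6·8.000·sin(180°/6) = 48.00 mm); Taking the first minus the rest: starting from the 5×8.5 cube, the r=11.5 cylinder at (16, 14.5) misses the remaining region (no effect); the 23.5×4 cube at (9, 6) misses the remaining region (no effect); the r=8 cylinder at (-3.5, 1.5) partially overlaps it — only the 23.42 mm² overlap (of its 166.28 mm²) is removed, clipping the outline — boundary = 25.17 mm; (whole slice rotated 25° about Z — lengths, areas and connectivity unchanged). So its perimeter = 25.17 mm. Layer 42 is larger (27.00 vs 25.17 mm).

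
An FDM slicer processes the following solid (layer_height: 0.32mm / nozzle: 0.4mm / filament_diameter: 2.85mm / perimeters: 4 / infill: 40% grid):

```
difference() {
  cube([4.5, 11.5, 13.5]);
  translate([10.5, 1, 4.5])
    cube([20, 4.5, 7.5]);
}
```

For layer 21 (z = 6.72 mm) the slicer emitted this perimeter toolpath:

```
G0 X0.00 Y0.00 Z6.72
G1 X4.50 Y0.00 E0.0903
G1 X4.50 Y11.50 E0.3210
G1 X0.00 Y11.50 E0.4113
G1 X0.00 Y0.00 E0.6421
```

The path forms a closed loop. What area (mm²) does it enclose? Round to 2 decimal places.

51.75 mm²

Apply the shoelace formula to the sequence of (X, Y) vertices; enclosed area = 51.75 mm².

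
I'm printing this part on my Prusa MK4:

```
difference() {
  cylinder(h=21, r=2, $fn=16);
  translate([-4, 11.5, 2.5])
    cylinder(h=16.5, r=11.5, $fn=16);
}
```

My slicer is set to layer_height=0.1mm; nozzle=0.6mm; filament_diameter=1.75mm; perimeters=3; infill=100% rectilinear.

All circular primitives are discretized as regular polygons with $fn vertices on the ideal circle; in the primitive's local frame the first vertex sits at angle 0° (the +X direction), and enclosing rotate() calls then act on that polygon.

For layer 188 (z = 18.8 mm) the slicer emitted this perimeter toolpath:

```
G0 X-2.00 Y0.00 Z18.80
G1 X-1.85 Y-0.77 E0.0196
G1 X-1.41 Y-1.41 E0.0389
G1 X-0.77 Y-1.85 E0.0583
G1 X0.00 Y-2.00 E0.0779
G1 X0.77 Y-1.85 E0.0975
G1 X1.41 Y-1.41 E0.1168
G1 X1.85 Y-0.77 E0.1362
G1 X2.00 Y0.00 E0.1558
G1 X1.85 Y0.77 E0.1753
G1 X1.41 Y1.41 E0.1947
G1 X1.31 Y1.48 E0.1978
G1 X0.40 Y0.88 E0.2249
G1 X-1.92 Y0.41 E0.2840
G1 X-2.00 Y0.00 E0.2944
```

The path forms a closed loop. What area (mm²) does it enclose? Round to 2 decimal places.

Apply the shoelace formula to the sequence of (X, Y) vertices; enclosed area = 9.39 mm².

9.39 mm²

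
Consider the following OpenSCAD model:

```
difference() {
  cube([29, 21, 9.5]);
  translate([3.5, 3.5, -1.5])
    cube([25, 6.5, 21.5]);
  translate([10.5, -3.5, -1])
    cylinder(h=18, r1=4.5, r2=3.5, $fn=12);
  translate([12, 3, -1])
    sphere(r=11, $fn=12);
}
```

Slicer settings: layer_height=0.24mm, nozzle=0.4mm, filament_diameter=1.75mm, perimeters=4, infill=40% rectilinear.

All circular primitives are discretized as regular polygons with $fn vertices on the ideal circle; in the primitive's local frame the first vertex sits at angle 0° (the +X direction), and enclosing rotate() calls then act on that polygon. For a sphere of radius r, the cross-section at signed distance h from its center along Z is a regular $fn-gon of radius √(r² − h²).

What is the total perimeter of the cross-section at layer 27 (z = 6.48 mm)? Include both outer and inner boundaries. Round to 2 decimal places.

140.14 mm

At z = 6.48 mm: the 29×21 cube contributes its full rectangle (perimeter 100.00 mm); the cube at (3.5, 3.5) (footprint 25×6.5) is included at this height (perimeter 63.00 mm); the cone at (10.5, -3.5): at t=0.416 of its height the radius interpolates to r₁+(r₂−r₁)t = 4.084, giving a regular 12-gon of that circumradius (perimeter = 2·12·4.084·sin(180°/12) = 25.37 mm); the r=11 sphere at (12, 3) contributes a regular 12-gon of circumradius √(11²−7.48²) = 8.065 (perimeter = 2·12·8.065·sin(180°/12) = 50.10 mm); Subtracting the remaining from the first: starting from the 29×21 cube, the 25×6.5 cube at (3.5, 3.5) lies wholly inside it (removes its full 162.50 mm² and its 63.00 mm outline becomes a hole wall); the cone at (10.5, -3.5) partially overlaps it — only the 1.27 mm² overlap (of its 50.05 mm²) is removed, clipping the outline; the r=11 sphere at (12, 3) partially overlaps it — only the 56.94 mm² overlap (of its 195.15 mm²) is removed, clipping the outline — boundary = 140.14 mm. Overall, the cross-section is a single solid region. Total boundary length (outer) = 140.14 mm.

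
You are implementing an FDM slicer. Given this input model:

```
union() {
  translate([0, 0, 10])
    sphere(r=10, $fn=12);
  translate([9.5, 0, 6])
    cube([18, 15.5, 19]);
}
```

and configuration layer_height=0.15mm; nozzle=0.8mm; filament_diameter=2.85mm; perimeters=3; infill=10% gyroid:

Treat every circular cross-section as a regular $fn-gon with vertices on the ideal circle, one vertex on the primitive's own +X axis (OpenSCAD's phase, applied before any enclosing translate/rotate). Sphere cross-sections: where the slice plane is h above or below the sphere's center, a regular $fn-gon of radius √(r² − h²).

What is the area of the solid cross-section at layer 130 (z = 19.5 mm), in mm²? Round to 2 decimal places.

At z = 19.5 mm: the sphere: section is a regular 12-gon, circumradius = √(r²−h²) = √(10²−9.5²) = 3.122 (area = (12/2)·3.122²·sin(360°/12) = 29.25 mm²); the 18×15.5 cube at (9.5, 0) contributes its full rectangle (area 279.00 mm²); Merging all regions: the 2 present regions are separate (no shared area or edge), so areas and boundary lengths simply add and each stays a separate island — area = 308.25 mm². Overall, the cross-section has 2 separate islands. Net area = 308.25 mm².

308.25 mm²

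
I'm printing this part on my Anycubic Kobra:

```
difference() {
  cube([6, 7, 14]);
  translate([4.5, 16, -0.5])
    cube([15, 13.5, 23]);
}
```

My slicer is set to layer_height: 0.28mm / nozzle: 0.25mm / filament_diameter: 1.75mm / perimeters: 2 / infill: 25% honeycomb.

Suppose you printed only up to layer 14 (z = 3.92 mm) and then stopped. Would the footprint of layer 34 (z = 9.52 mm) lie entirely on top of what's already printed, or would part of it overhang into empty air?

entirely on top

Compare the two slices. At z = 3.92: the cube is present — its section is the full 6×7 rectangle (area 42.00 mm²); the cube at (4.5, 16) (footprint 15×13.5) is included at this height (area 202.50 mm²); Taking the first minus the rest: starting from the 6×7 cube (42.00 mm²), the 15×13.5 cube at (4.5, 16) misses the remaining region (no effect) — area = 42.00 mm². At z = 9.52: the 6×7 cube contributes its full rectangle (area 42.00 mm²); the 15×13.5 cube at (4.5, 16) contributes its full rectangle (area 202.50 mm²); Subtracting the remaining from the first: starting from the 6×7 cube (42.00 mm²), the 15×13.5 cube at (4.5, 16) misses the remaining region (no effect) — area = 42.00 mm². Checking containment: the cross-section at z = 9.52 is a subset of the cross-section at z = 3.92.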